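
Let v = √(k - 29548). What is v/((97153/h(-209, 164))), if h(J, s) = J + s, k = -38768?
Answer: -90*I*√17079/97153 ≈ -0.12106*I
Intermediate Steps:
v = 2*I*√17079 (v = √(-38768 - 29548) = √(-68316) = 2*I*√17079 ≈ 261.37*I)
v/((97153/h(-209, 164))) = (2*I*√17079)/((97153/(-209 + 164))) = (2*I*√17079)/((97153/(-45))) = (2*I*√17079)/((97153*(-1/45))) = (2*I*√17079)/(-97153/45) = (2*I*√17079)*(-45/97153) = -90*I*√17079/97153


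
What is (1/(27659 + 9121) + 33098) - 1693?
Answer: 1155075901/36780 ≈ 31405.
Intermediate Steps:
(1/(27659 + 9121) + 33098) - 1693 = (1/36780 + 33098) - 1693 = 1217344441/36780 - 1693 = 1155075901/36780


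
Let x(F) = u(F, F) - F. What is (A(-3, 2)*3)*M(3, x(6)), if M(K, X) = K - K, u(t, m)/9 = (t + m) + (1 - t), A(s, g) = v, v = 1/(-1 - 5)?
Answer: 0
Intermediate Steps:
v = -⅙ (v = 1/(-6) = -⅙ ≈ -0.16667)
A(s, g) = -⅙
u(t, m) = 9 + 9*m (u(t, m) = 9*((t + m) + (1 - t)) = 9*((m + t) + (1 - t)) = 9*(1 + m) = 9 + 9*m)
x(F) = 9 + 8*F (x(F) = (9 + 9*F) - F = 9 + 8*F)
M(K, X) = 0
(A(-3, 2)*3)*M(3, x(6)) = -⅙*3*0 = -½*0 = 0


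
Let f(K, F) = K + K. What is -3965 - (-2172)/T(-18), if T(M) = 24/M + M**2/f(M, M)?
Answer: -129431/31 ≈ -4175.2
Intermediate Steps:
f(K, F) = 2*K
T(M) = M/2 + 24/M (T(M) = 24/M + M**2/((2*M)) = 24/M + M**2*(1/(2*M)) = 24/M + M/2 = M/2 + 24/M)
-3965 - (-2172)/T(-18) = -3965 - (-2172)/((1/2)*(-18) + 24/(-18)) = -3965 - (-2172)/(-9 + 24*(-1/18)) = -3965 - (-2172)/(-9 - 4/3) = -3965 - (-2172)/(-31/3) = -3965 - (-2172)*(-3)/31 = -3965 - 1*6516/31 = -3965 - 6516/31 = -129431/31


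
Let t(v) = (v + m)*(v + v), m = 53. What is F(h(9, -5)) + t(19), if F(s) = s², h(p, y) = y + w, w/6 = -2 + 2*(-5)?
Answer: 8665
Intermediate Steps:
w = -72 (w = 6*(-2 + 2*(-5)) = 6*(-2 - 10) = 6*(-12) = -72)
h(p, y) = -72 + y (h(p, y) = y - 72 = -72 + y)
t(v) = 2*v*(53 + v) (t(v) = (v + 53)*(v + v) = (53 + v)*(2*v) = 2*v*(53 + v))
F(h(9, -5)) + t(19) = (-72 - 5)² + 2*19*(53 + 19) = (-77)² + 2*19*72 = 5929 + 2736 = 8665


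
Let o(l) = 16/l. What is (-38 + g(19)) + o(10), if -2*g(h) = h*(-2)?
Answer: -87/5 ≈ -17.400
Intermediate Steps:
g(h) = h (g(h) = -h*(-2)/2 = -(-1)*h = h)
(-38 + g(19)) + o(10) = (-38 + 19) + 16/10 = -19 + 16*(⅒) = -19 + 8/5 = -87/5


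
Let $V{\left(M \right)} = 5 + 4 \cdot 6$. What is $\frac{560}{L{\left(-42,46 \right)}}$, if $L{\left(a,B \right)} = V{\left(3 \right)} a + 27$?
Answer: $- \frac{560}{1191} \approx -0.47019$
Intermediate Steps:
$V{\left(M \right)} = 29$ ($V{\left(M \right)} = 5 + 24 = 29$)
$L{\left(a,B \right)} = 27 + 29 a$ ($L{\left(a,B \right)} = 29 a + 27 = 27 + 29 a$)
$\frac{560}{L{\left(-42,46 \right)}} = \frac{560}{27 + 29 \left(-42\right)} = \frac{560}{27 - 1218} = \frac{560}{-1191} = 560 \left(- \frac{1}{1191}\right) = - \frac{560}{1191}$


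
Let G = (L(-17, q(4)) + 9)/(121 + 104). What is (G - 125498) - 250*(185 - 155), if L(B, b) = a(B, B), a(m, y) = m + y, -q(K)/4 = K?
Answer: -1196983/9 ≈ -1.3300e+5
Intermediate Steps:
q(K) = -4*K
L(B, b) = 2*B (L(B, b) = B + B = 2*B)
G = -1/9 (G = (2*(-17) + 9)/(121 + 104) = (-34 + 9)/225 = -25*1/225 = -1/9 ≈ -0.11111)
(G - 125498) - 250*(185 - 155) = (-1/9 - 125498) - 250*(185 - 155) = -1129483/9 - 250*30 = -1129483/9 - 7500 = -1196983/9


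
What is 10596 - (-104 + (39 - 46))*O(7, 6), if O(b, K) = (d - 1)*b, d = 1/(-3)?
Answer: 9560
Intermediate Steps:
d = -⅓ ≈ -0.33333
O(b, K) = -4*b/3 (O(b, K) = (-⅓ - 1)*b = -4*b/3)
10596 - (-104 + (39 - 46))*O(7, 6) = 10596 - (-104 + (39 - 46))*(-4/3*7) = 10596 - (-104 - 7)*(-28)/3 = 10596 - (-111)*(-28)/3 = 10596 - 1*1036 = 10596 - 1036 = 9560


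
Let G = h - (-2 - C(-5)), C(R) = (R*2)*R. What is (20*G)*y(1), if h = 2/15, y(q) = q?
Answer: 3128/3 ≈ 1042.7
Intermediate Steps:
C(R) = 2*R² (C(R) = (2*R)*R = 2*R²)
h = 2/15 (h = 2*(1/15) = 2/15 ≈ 0.13333)
G = 782/15 (G = 2/15 - (-2 - 2*(-5)²) = 2/15 - (-2 - 2*25) = 2/15 - (-2 - 1*50) = 2/15 - (-2 - 50) = 2/15 - 1*(-52) = 2/15 + 52 = 782/15 ≈ 52.133)
(20*G)*y(1) = (20*(782/15))*1 = (3128/3)*1 = 3128/3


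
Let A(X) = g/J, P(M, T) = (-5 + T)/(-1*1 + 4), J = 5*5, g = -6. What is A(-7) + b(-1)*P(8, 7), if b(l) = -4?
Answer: -218/75 ≈ -2.9067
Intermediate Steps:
J = 25
P(M, T) = -5/3 + T/3 (P(M, T) = (-5 + T)/(-1 + 4) = (-5 + T)/3 = (-5 + T)*(1/3) = -5/3 + T/3)
A(X) = -6/25
A(-7) + b(-1)*P(8, 7) = -6/25 - 4*(-5/3 + (1/3)*7) = -6/25 - 4*(-5/3 + 7/3) = -6/25 - 4*2/3 = -6/25 - 8/3 = -218/75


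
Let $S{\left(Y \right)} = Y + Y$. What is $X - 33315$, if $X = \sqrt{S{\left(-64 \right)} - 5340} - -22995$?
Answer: $-10320 + 2 i \sqrt{1367} \approx -10320.0 + 73.946 i$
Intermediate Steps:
$S{\left(Y \right)} = 2 Y$
$X = 22995 + 2 i \sqrt{1367}$ ($X = \sqrt{2 \left(-64\right) - 5340} - -22995 = \sqrt{-128 - 5340} + 22995 = \sqrt{-5468} + 22995 = 2 i \sqrt{1367} + 22995 = 22995 + 2 i \sqrt{1367} \approx 22995.0 + 73.946 i$)
$X - 33315 = \left(22995 + 2 i \sqrt{1367}\right) - 33315 = -10320 + 2 i \sqrt{1367}$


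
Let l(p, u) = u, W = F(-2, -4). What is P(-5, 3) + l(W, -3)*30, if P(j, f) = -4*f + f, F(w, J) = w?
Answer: -99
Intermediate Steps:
W = -2
P(j, f) = -3*f
P(-5, 3) + l(W, -3)*30 = -3*3 - 3*30 = -9 - 90 = -99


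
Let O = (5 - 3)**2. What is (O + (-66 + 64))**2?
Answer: 4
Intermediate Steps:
O = 4 (O = 2**2 = 4)
(O + (-66 + 64))**2 = (4 + (-66 + 64))**2 = (4 - 2)**2 = 2**2 = 4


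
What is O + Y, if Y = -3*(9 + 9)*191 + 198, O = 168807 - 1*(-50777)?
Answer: 209468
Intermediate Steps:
O = 219584 (O = 168807 + 50777 = 219584)
Y = -10116 (Y = -3*18*191 + 198 = -54*191 + 198 = -10314 + 198 = -10116)
O + Y = 219584 - 10116 = 209468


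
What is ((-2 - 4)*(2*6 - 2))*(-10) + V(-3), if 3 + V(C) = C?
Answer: 594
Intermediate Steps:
V(C) = -3 + C
((-2 - 4)*(2*6 - 2))*(-10) + V(-3) = ((-2 - 4)*(2*6 - 2))*(-10) + (-3 - 3) = -6*(12 - 2)*(-10) - 6 = -6*10*(-10) - 6 = -60*(-10) - 6 = 600 - 6 = 594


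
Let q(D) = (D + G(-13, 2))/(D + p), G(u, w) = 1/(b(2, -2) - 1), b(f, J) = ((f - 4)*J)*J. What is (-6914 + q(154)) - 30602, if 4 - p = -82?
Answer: -16206635/432 ≈ -37515.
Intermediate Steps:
p = 86 (p = 4 - 1*(-82) = 4 + 82 = 86)
b(f, J) = J²*(-4 + f) (b(f, J) = ((-4 + f)*J)*J = (J*(-4 + f))*J = J²*(-4 + f))
G(u, w) = -⅑ (G(u, w) = 1/((-2)²*(-4 + 2) - 1) = 1/(4*(-2) - 1) = 1/(-8 - 1) = 1/(-9) = -⅑)
q(D) = (-⅑ + D)/(86 + D) (q(D) = (D - ⅑)/(D + 86) = (-⅑ + D)/(86 + D))
(-6914 + q(154)) - 30602 = (-6914 + (-⅑ + 154)/(86 + 154)) - 30602 = (-6914 + (1385/9)/240) - 30602 = (-6914 + (1/240)*(1385/9)) - 30602 = (-6914 + 277/432) - 30602 = -2986571/432 - 30602 = -16206635/432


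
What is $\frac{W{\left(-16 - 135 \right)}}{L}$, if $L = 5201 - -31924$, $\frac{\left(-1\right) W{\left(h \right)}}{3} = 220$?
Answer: $- \frac{4}{225} \approx -0.017778$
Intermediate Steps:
$W{\left(h \right)} = -660$ ($W{\left(h \right)} = \left(-3\right) 220 = -660$)
$L = 37125$ ($L = 5201 + 31924 = 37125$)
$\frac{W{\left(-16 - 135 \right)}}{L} = - \frac{660}{37125} = \left(-660\right) \frac{1}{37125} = - \frac{4}{225}$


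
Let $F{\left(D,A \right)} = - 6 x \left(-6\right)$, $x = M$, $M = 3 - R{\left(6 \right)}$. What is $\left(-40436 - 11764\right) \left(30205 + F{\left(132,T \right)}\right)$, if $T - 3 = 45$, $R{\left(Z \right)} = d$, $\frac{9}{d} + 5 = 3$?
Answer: $-1590795000$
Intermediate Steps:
$d = - \frac{9}{2}$ ($d = \frac{9}{-5 + 3} = \frac{9}{-2} = 9 \left(- \frac{1}{2}\right) = - \frac{9}{2} \approx -4.5$)
$R{\left(Z \right)} = - \frac{9}{2}$
$T = 48$ ($T = 3 + 45 = 48$)
$M = \frac{15}{2}$ ($M = 3 - - \frac{9}{2} = 3 + \frac{9}{2} = \frac{15}{2} \approx 7.5$)
$x = \frac{15}{2} \approx 7.5$
$F{\left(D,A \right)} = 270$ ($F{\left(D,A \right)} = \left(-6\right) \frac{15}{2} \left(-6\right) = \left(-45\right) \left(-6\right) = 270$)
$\left(-40436 - 11764\right) \left(30205 + F{\left(132,T \right)}\right) = \left(-40436 - 11764\right) \left(30205 + 270\right) = \left(-52200\right) 30475 = -1590795000$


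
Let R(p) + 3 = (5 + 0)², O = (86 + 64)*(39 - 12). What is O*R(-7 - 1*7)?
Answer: 89100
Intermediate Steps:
O = 4050 (O = 150*27 = 4050)
R(p) = 22 (R(p) = -3 + (5 + 0)² = -3 + 5² = -3 + 25 = 22)
O*R(-7 - 1*7) = 4050*22 = 89100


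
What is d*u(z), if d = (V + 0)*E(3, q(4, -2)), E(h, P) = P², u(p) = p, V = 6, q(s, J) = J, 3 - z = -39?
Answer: 1008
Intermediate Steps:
z = 42 (z = 3 - 1*(-39) = 3 + 39 = 42)
d = 24 (d = (6 + 0)*(-2)² = 6*4 = 24)
d*u(z) = 24*42 = 1008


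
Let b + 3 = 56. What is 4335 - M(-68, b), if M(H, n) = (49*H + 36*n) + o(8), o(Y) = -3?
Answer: 5762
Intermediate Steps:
b = 53 (b = -3 + 56 = 53)
M(H, n) = -3 + 36*n + 49*H (M(H, n) = (49*H + 36*n) - 3 = (36*n + 49*H) - 3 = -3 + 36*n + 49*H)
4335 - M(-68, b) = 4335 - (-3 + 36*53 + 49*(-68)) = 4335 - (-3 + 1908 - 3332) = 4335 - 1*(-1427) = 4335 + 1427 = 5762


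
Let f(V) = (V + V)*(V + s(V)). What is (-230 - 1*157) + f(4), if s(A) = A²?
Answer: -227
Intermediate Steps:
f(V) = 2*V*(V + V²) (f(V) = (V + V)*(V + V²) = (2*V)*(V + V²) = 2*V*(V + V²))
(-230 - 1*157) + f(4) = (-230 - 1*157) + 2*4²*(1 + 4) = (-230 - 157) + 2*16*5 = -387 + 160 = -227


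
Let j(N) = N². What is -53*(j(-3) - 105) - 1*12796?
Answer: -7708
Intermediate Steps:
-53*(j(-3) - 105) - 1*12796 = -53*((-3)² - 105) - 1*12796 = -53*(9 - 105) - 12796 = -53*(-96) - 12796 = 5088 - 12796 = -7708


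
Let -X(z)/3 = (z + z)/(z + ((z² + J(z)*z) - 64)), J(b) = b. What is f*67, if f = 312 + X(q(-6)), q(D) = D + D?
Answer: 1109118/53 ≈ 20927.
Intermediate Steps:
q(D) = 2*D
X(z) = -6*z/(-64 + z + 2*z²) (X(z) = -3*(z + z)/(z + ((z² + z*z) - 64)) = -3*2*z/(z + ((z² + z²) - 64)) = -3*2*z/(z + (2*z² - 64)) = -3*2*z/(z + (-64 + 2*z²)) = -3*2*z/(-64 + z + 2*z²) = -6*z/(-64 + z + 2*z²))
f = 16554/53 (f = 312 - 6*2*(-6)/(-64 + 2*(-6) + 2*(2*(-6))²) = 312 - 6*(-12)/(-64 - 12 + 2*(-12)²) = 312 - 6*(-12)/(-64 - 12 + 2*144) = 312 - 6*(-12)/(-64 - 12 + 288) = 312 - 6*(-12)/212 = 312 - 6*(-12)*1/212 = 312 + 18/53 = 16554/53 ≈ 312.34)
f*67 = (16554/53)*67 = 1109118/53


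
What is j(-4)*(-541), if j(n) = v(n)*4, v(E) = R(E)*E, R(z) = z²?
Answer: 138496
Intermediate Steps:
v(E) = E³ (v(E) = E²*E = E³)
j(n) = 4*n³ (j(n) = n³*4 = 4*n³)
j(-4)*(-541) = (4*(-4)³)*(-541) = (4*(-64))*(-541) = -256*(-541) = 138496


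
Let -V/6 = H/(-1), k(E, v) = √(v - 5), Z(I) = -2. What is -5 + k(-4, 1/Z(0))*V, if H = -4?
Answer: -5 - 12*I*√22 ≈ -5.0 - 56.285*I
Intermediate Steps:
k(E, v) = √(-5 + v)
V = -24 (V = -(-24)/(-1) = -(-24)*(-1) = -6*4 = -24)
-5 + k(-4, 1/Z(0))*V = -5 + √(-5 + 1/(-2))*(-24) = -5 + √(-5 - ½)*(-24) = -5 + √(-11/2)*(-24) = -5 + (I*√22/2)*(-24) = -5 - 12*I*√22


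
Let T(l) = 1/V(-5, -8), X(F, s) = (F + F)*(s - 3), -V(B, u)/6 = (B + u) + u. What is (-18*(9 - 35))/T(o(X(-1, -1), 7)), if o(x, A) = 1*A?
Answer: 58968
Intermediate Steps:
V(B, u) = -12*u - 6*B (V(B, u) = -6*((B + u) + u) = -6*(B + 2*u) = -12*u - 6*B)
X(F, s) = 2*F*(-3 + s) (X(F, s) = (2*F)*(-3 + s) = 2*F*(-3 + s))
o(x, A) = A
T(l) = 1/126 (T(l) = 1/(-12*(-8) - 6*(-5)) = 1/(96 + 30) = 1/126)
(-18*(9 - 35))/T(o(X(-1, -1), 7)) = (-18*(9 - 35))/(1/126) = -18*(-26)*126 = 468*126 = 58968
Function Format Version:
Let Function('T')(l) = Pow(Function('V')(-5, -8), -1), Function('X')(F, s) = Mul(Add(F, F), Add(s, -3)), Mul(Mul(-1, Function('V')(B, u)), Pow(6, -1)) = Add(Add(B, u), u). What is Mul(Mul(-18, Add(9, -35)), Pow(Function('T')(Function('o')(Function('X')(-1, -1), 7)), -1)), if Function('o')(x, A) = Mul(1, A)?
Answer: 58968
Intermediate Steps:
Function('V')(B, u) = Add(Mul(-12, u), Mul(-6, B)) (Function('V')(B, u) = Mul(-6, Add(Add(B, u), u)) = Mul(-6, Add(B, Mul(2, u))) = Add(Mul(-12, u), Mul(-6, B)))
Function('X')(F, s) = Mul(2, F, Add(-3, s)) (Function('X')(F, s) = Mul(Mul(2, F), Add(-3, s)) = Mul(2, F, Add(-3, s)))
Function('o')(x, A) = A
Function('T')(l) = Rational(1, 126) (Function('T')(l) = Pow(Add(Mul(-12, -8), Mul(-6, -5)), -1) = Pow(Add(96, 30), -1) = Pow(126, -1) = Rational(1, 126))
Mul(Mul(-18, Add(9, -35)), Pow(Function('T')(Function('o')(Function('X')(-1, -1), 7)), -1)) = Mul(Mul(-18, Add(9, -35)), Pow(Rational(1, 126), -1)) = Mul(Mul(-18, -26), 126) = Mul(468, 126) = 58968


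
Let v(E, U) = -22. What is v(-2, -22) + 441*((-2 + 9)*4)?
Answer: 12326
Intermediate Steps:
v(-2, -22) + 441*((-2 + 9)*4) = -22 + 441*((-2 + 9)*4) = -22 + 441*(7*4) = -22 + 441*28 = -22 + 12348 = 12326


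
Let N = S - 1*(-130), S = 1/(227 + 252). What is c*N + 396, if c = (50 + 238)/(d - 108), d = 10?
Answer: 327492/23471 ≈ 13.953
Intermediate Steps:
S = 1/479 ≈ 0.0020877
c = -144/49 (c = (50 + 238)/(10 - 108) = 288/(-98) = 288*(-1/98) = -144/49 ≈ -2.9388)
N = 62271/479 (N = 1/479 - 1*(-130) = 1/479 + 130 = 62271/479 ≈ 130.00)
c*N + 396 = -144/49*62271/479 + 396 = -8967024/23471 + 396 = 327492/23471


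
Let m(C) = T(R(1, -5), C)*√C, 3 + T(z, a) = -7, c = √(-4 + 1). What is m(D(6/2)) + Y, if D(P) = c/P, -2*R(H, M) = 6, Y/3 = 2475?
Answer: 7425 - 10*3^(¾)*√I/3 ≈ 7419.6 - 5.3728*I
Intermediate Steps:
Y = 7425 (Y = 3*2475 = 7425)
R(H, M) = -3 (R(H, M) = -½*6 = -3)
c = I*√3 (c = √(-3) = I*√3 ≈ 1.732*I)
T(z, a) = -10 (T(z, a) = -3 - 7 = -10)
D(P) = I*√3/P (D(P) = (I*√3)/P = I*√3/P)
m(C) = -10*√C
m(D(6/2)) + Y = -10*3^(¼)*(√3*√I/3) + 7425 = -10*3^(¾)*√I/3 + 7425 = 7425 - 10*3^(¾)*√I/3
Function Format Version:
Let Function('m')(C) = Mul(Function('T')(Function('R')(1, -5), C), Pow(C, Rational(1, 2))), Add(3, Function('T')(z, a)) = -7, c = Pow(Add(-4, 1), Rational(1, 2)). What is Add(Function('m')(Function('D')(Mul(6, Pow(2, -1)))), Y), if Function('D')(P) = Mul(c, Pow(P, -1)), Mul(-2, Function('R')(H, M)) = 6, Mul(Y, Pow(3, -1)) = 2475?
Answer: Add(7425, Mul(Rational(-10, 3), Pow(3, Rational(3, 4)), Pow(I, Rational(1, 2)))) ≈ Add(7419.6, Mul(-5.3728, I))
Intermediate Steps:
Y = 7425 (Y = Mul(3, 2475) = 7425)
Function('R')(H, M) = -3 (Function('R')(H, M) = Mul(Rational(-1, 2), 6) = -3)
c = Mul(I, Pow(3, Rational(1, 2))) (c = Pow(-3, Rational(1, 2)) = Mul(I, Pow(3, Rational(1, 2))) ≈ Mul(1.7320, I))
Function('T')(z, a) = -10 (Function('T')(z, a) = Add(-3, -7) = -10)
Function('D')(P) = Mul(I, Pow(3, Rational(1, 2)), Pow(P, -1)) (Function('D')(P) = Mul(Mul(I, Pow(3, Rational(1, 2))), Pow(P, -1)) = Mul(I, Pow(3, Rational(1, 2)), Pow(P, -1)))
Function('m')(C) = Mul(-10, Pow(C, Rational(1, 2)))
Add(Function('m')(Function('D')(Mul(6, Pow(2, -1)))), Y) = Add(Mul(-10, Pow(Mul(I, Pow(3, Rational(1, 2)), Pow(Mul(6, Pow(2, -1)), -1)), Rational(1, 2))), 7425) = Add(Mul(-10, Pow(Mul(I, Pow(3, Rational(1, 2)), Pow(Mul(6, Rational(1, 2)), -1)), Rational(1, 2))), 7425) = Add(Mul(-10, Pow(Mul(I, Pow(3, Rational(1, 2)), Pow(3, -1)), Rational(1, 2))), 7425) = Add(Mul(-10, Pow(Mul(I, Pow(3, Rational(1, 2)), Rational(1, 3)), Rational(1, 2))), 7425) = Add(Mul(-10, Pow(Mul(Rational(1, 3), I, Pow(3, Rational(1, 2))), Rational(1, 2))), 7425) = Add(Mul(-10, Mul(Rational(1, 3), Pow(3, Rational(3, 4)), Pow(I, Rational(1, 2)))), 7425) = Add(Mul(Rational(-10, 3), Pow(3, Rational(3, 4)), Pow(I, Rational(1, 2))), 7425) = Add(7425, Mul(Rational(-10, 3), Pow(3, Rational(3, 4)), Pow(I, Rational(1, 2))))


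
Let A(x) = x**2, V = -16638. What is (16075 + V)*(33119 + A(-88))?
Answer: -23005869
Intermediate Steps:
(16075 + V)*(33119 + A(-88)) = (16075 - 16638)*(33119 + (-88)**2) = -563*(33119 + 7744) = -563*40863 = -23005869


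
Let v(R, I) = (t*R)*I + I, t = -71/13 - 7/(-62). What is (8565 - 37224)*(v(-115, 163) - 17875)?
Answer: -1906792833357/806 ≈ -2.3657e+9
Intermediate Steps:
t = -4311/806 (t = -71*1/13 - 7*(-1/62) = -71/13 + 7/62 = -4311/806 ≈ -5.3486)
v(R, I) = I - 4311*I*R/806 (v(R, I) = (-4311*R/806)*I + I = -4311*I*R/806 + I = I - 4311*I*R/806)
(8565 - 37224)*(v(-115, 163) - 17875) = (8565 - 37224)*((1/806)*163*(806 - 4311*(-115)) - 17875) = -28659*((1/806)*163*(806 + 495765) - 17875) = -28659*((1/806)*163*496571 - 17875) = -28659*(80941073/806 - 17875) = -28659*66533823/806 = -1906792833357/806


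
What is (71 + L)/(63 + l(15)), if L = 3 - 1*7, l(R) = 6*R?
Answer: 67/153 ≈ 0.43791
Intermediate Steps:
L = -4 (L = 3 - 7 = -4)
(71 + L)/(63 + l(15)) = (71 - 4)/(63 + 6*15) = 67/(63 + 90) = 67/153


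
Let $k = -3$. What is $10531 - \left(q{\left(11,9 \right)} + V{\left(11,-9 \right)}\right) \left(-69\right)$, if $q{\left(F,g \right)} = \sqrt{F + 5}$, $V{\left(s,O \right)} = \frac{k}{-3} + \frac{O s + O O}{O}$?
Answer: $11014$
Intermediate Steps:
$V{\left(s,O \right)} = 1 + \frac{O^{2} + O s}{O}$ ($V{\left(s,O \right)} = - \frac{3}{-3} + \frac{O s + O O}{O} = \left(-3\right) \left(- \frac{1}{3}\right) + \frac{O s + O^{2}}{O} = 1 + \frac{O^{2} + O s}{O}$)
$q{\left(F,g \right)} = \sqrt{5 + F}$
$10531 - \left(q{\left(11,9 \right)} + V{\left(11,-9 \right)}\right) \left(-69\right) = 10531 - \left(\sqrt{5 + 11} + \left(1 - 9 + 11\right)\right) \left(-69\right) = 10531 - \left(\sqrt{16} + 3\right) \left(-69\right) = 10531 - \left(4 + 3\right) \left(-69\right) = 10531 - 7 \left(-69\right) = 10531 - -483 = 10531 + 483 = 11014$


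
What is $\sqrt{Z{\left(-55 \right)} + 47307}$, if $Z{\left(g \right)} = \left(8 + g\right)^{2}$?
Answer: $2 \sqrt{12379} \approx 222.52$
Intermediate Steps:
$\sqrt{Z{\left(-55 \right)} + 47307} = \sqrt{\left(8 - 55\right)^{2} + 47307} = \sqrt{\left(-47\right)^{2} + 47307} = \sqrt{2209 + 47307} = \sqrt{49516} = 2 \sqrt{12379}$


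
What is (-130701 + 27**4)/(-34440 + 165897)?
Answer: 133580/43819 ≈ 3.0485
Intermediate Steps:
(-130701 + 27**4)/(-34440 + 165897) = (-130701 + 531441)/131457 = 400740*(1/131457) = 133580/43819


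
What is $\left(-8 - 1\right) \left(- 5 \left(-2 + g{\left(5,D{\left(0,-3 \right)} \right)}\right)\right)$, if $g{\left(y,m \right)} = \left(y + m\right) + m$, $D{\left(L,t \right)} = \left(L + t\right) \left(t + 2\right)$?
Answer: $405$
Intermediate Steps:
$D{\left(L,t \right)} = \left(2 + t\right) \left(L + t\right)$ ($D{\left(L,t \right)} = \left(L + t\right) \left(2 + t\right) = \left(2 + t\right) \left(L + t\right)$)
$g{\left(y,m \right)} = y + 2 m$ ($g{\left(y,m \right)} = \left(m + y\right) + m = y + 2 m$)
$\left(-8 - 1\right) \left(- 5 \left(-2 + g{\left(5,D{\left(0,-3 \right)} \right)}\right)\right) = \left(-8 - 1\right) \left(- 5 \left(-2 + \left(5 + 2 \left(\left(-3\right)^{2} + 2 \cdot 0 + 2 \left(-3\right) + 0 \left(-3\right)\right)\right)\right)\right) = - 9 \left(- 5 \left(-2 + \left(5 + 2 \left(9 + 0 - 6 + 0\right)\right)\right)\right) = - 9 \left(- 5 \left(-2 + \left(5 + 2 \cdot 3\right)\right)\right) = - 9 \left(- 5 \left(-2 + \left(5 + 6\right)\right)\right) = - 9 \left(- 5 \left(-2 + 11\right)\right) = - 9 \left(\left(-5\right) 9\right) = \left(-9\right) \left(-45\right) = 405$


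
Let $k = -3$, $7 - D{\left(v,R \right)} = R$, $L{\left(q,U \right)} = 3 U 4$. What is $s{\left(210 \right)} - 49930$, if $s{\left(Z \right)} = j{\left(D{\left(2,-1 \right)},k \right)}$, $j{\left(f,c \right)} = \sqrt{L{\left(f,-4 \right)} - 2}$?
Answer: $-49930 + 5 i \sqrt{2} \approx -49930.0 + 7.0711 i$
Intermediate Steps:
$L{\left(q,U \right)} = 12 U$
$D{\left(v,R \right)} = 7 - R$
$j{\left(f,c \right)} = 5 i \sqrt{2}$ ($j{\left(f,c \right)} = \sqrt{12 \left(-4\right) - 2} = \sqrt{-48 - 2} = \sqrt{-50} = 5 i \sqrt{2}$)
$s{\left(Z \right)} = 5 i \sqrt{2}$
$s{\left(210 \right)} - 49930 = 5 i \sqrt{2} - 49930 = -49930 + 5 i \sqrt{2}$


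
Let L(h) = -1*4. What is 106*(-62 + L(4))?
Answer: -6996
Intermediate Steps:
L(h) = -4
106*(-62 + L(4)) = 106*(-62 - 4) = 106*(-66) = -6996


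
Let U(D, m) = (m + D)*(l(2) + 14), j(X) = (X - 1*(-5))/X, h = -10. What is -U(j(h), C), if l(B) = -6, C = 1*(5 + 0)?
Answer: -44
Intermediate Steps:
C = 5 (C = 1*5 = 5)
j(X) = (5 + X)/X (j(X) = (X + 5)/X = (5 + X)/X)
U(D, m) = 8*D + 8*m (U(D, m) = (m + D)*(-6 + 14) = (D + m)*8 = 8*D + 8*m)
-U(j(h), C) = -(8*((5 - 10)/(-10)) + 8*5) = -(8*(-⅒*(-5)) + 40) = -(8*(½) + 40) = -(4 + 40) = -1*44 = -44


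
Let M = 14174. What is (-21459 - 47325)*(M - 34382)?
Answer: 1389987072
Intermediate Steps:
(-21459 - 47325)*(M - 34382) = (-21459 - 47325)*(14174 - 34382) = -68784*(-20208) = 1389987072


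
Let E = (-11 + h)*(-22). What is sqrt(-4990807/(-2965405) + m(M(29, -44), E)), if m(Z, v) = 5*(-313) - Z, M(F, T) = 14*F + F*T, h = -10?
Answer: 2*I*sqrt(1524192717928885)/2965405 ≈ 26.331*I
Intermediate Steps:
E = 462 (E = (-11 - 10)*(-22) = -21*(-22) = 462)
m(Z, v) = -1565 - Z
sqrt(-4990807/(-2965405) + m(M(29, -44), E)) = sqrt(-4990807/(-2965405) + (-1565 - 29*(14 - 44))) = sqrt(-4990807*(-1/2965405) + (-1565 - 29*(-30))) = sqrt(4990807/2965405 + (-1565 - 1*(-870))) = sqrt(4990807/2965405 + (-1565 + 870)) = sqrt(4990807/2965405 - 695) = sqrt(-2055965668/2965405) = 2*I*sqrt(1524192717928885)/2965405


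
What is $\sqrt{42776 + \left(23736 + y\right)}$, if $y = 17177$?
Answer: $\sqrt{83689} \approx 289.29$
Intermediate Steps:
$\sqrt{42776 + \left(23736 + y\right)} = \sqrt{42776 + \left(23736 + 17177\right)} = \sqrt{42776 + 40913} = \sqrt{83689}$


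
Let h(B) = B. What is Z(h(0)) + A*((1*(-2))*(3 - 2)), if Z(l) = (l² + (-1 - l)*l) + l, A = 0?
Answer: 0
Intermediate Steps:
Z(l) = l + l² + l*(-1 - l) (Z(l) = (l² + l*(-1 - l)) + l = l + l² + l*(-1 - l))
Z(h(0)) + A*((1*(-2))*(3 - 2)) = 0 + 0*((1*(-2))*(3 - 2)) = 0 + 0*(-2*1) = 0 + 0*(-2) = 0 + 0 = 0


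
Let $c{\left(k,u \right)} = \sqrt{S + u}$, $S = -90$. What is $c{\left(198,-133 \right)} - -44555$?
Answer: $44555 + i \sqrt{223} \approx 44555.0 + 14.933 i$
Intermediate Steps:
$c{\left(k,u \right)} = \sqrt{-90 + u}$
$c{\left(198,-133 \right)} - -44555 = \sqrt{-90 - 133} - -44555 = \sqrt{-223} + 44555 = i \sqrt{223} + 44555 = 44555 + i \sqrt{223}$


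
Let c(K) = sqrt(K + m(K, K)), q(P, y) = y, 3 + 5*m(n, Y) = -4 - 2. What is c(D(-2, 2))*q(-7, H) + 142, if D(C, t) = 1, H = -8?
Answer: 142 - 16*I*sqrt(5)/5 ≈ 142.0 - 7.1554*I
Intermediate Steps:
m(n, Y) = -9/5 (m(n, Y) = -3/5 + (-4 - 2)/5 = -3/5 + (1/5)*(-6) = -3/5 - 6/5 = -9/5)
c(K) = sqrt(-9/5 + K) (c(K) = sqrt(K - 9/5) = sqrt(-9/5 + K))
c(D(-2, 2))*q(-7, H) + 142 = (sqrt(-45 + 25*1)/5)*(-8) + 142 = (sqrt(-45 + 25)/5)*(-8) + 142 = (sqrt(-20)/5)*(-8) + 142 = ((2*I*sqrt(5))/5)*(-8) + 142 = (2*I*sqrt(5)/5)*(-8) + 142 = -16*I*sqrt(5)/5 + 142 = 142 - 16*I*sqrt(5)/5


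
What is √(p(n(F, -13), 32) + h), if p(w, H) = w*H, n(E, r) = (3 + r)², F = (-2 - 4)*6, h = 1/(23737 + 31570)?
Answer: √9788365652107/55307 ≈ 56.569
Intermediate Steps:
h = 1/55307 ≈ 1.8081e-5
F = -36 (F = -6*6 = -36)
p(w, H) = H*w
√(p(n(F, -13), 32) + h) = √(32*(3 - 13)² + 1/55307) = √(32*(-10)² + 1/55307) = √(32*100 + 1/55307) = √(3200 + 1/55307) = √(176982401/55307) = √9788365652107/55307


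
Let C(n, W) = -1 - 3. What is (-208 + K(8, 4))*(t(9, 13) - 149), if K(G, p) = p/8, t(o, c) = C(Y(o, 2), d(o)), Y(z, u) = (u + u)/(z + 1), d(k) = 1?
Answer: 63495/2 ≈ 31748.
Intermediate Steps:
Y(z, u) = 2*u/(1 + z) (Y(z, u) = (2*u)/(1 + z) = 2*u/(1 + z))
C(n, W) = -4
t(o, c) = -4
K(G, p) = p/8 (K(G, p) = p*(1/8) = p/8)
(-208 + K(8, 4))*(t(9, 13) - 149) = (-208 + (1/8)*4)*(-4 - 149) = (-208 + 1/2)*(-153) = -415/2*(-153) = 63495/2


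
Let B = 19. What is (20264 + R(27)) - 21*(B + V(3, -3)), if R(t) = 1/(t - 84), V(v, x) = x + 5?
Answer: 1129910/57 ≈ 19823.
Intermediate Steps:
V(v, x) = 5 + x
R(t) = 1/(-84 + t)
(20264 + R(27)) - 21*(B + V(3, -3)) = (20264 + 1/(-84 + 27)) - 21*(19 + (5 - 3)) = (20264 + 1/(-57)) - 21*(19 + 2) = (20264 - 1/57) - 21*21 = 1155047/57 - 441 = 1129910/57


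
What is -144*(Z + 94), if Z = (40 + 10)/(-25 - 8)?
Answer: -146496/11 ≈ -13318.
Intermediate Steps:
Z = -50/33 (Z = 50/(-33) = 50*(-1/33) = -50/33 ≈ -1.5152)
-144*(Z + 94) = -144*(-50/33 + 94) = -144*3052/33 = -146496/11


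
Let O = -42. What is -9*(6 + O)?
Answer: 324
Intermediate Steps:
-9*(6 + O) = -9*(6 - 42) = -9*(-36) = 324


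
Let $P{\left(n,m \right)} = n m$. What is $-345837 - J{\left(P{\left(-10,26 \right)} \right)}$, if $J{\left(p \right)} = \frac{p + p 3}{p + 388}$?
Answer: $- \frac{2766631}{8} \approx -3.4583 \cdot 10^{5}$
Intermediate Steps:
$P{\left(n,m \right)} = m n$
$J{\left(p \right)} = \frac{4 p}{388 + p}$ ($J{\left(p \right)} = \frac{p + 3 p}{388 + p} = \frac{4 p}{388 + p}$)
$-345837 - J{\left(P{\left(-10,26 \right)} \right)} = -345837 - \frac{4 \cdot 26 \left(-10\right)}{388 + 26 \left(-10\right)} = -345837 - 4 \left(-260\right) \frac{1}{388 - 260} = -345837 - 4 \left(-260\right) \frac{1}{128} = -345837 - - \frac{65}{8} = -345837 + \frac{65}{8} = - \frac{2766631}{8}$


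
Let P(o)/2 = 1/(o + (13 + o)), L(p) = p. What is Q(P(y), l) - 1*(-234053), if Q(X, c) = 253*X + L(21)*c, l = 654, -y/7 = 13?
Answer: 41875497/169 ≈ 2.4778e+5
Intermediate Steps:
y = -91 (y = -7*13 = -91)
P(o) = 2/(13 + 2*o) (P(o) = 2/(o + (13 + o)) = 2/(13 + 2*o))
Q(X, c) = 21*c + 253*X (Q(X, c) = 253*X + 21*c = 21*c + 253*X)
Q(P(y), l) - 1*(-234053) = (21*654 + 253*(2/(13 + 2*(-91)))) - 1*(-234053) = (13734 + 253*(2/(13 - 182))) + 234053 = (13734 + 253*(2/(-169))) + 234053 = (13734 + 253*(2*(-1/169))) + 234053 = (13734 + 253*(-2/169)) + 234053 = (13734 - 506/169) + 234053 = 2320540/169 + 234053 = 41875497/169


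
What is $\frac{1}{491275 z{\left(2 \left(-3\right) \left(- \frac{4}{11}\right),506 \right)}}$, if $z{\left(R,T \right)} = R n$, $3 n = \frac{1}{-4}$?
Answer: $- \frac{11}{982550} \approx -1.1195 \cdot 10^{-5}$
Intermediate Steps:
$n = - \frac{1}{12}$ ($n = \frac{1}{3 \left(-4\right)} = \frac{1}{3} \left(- \frac{1}{4}\right) = - \frac{1}{12} \approx -0.083333$)
$z{\left(R,T \right)} = - \frac{R}{12}$ ($z{\left(R,T \right)} = R \left(- \frac{1}{12}\right) = - \frac{R}{12}$)
$\frac{1}{491275 z{\left(2 \left(-3\right) \left(- \frac{4}{11}\right),506 \right)}} = \frac{1}{491275 \left(- \frac{2 \left(-3\right) \left(- \frac{4}{11}\right)}{12}\right)} = \frac{1}{491275 \left(- \frac{\left(-6\right) \left(\left(-4\right) \frac{1}{11}\right)}{12}\right)} = \frac{1}{491275 \left(- \frac{\left(-6\right) \left(- \frac{4}{11}\right)}{12}\right)} = \frac{1}{491275 \left(\left(- \frac{1}{12}\right) \frac{24}{11}\right)} = \frac{1}{491275 \left(- \frac{2}{11}\right)} = \frac{1}{491275} \left(- \frac{11}{2}\right) = - \frac{11}{982550}$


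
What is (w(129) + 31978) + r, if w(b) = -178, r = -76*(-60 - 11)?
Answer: 37196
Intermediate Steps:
r = 5396 (r = -76*(-71) = 5396)
(w(129) + 31978) + r = (-178 + 31978) + 5396 = 31800 + 5396 = 37196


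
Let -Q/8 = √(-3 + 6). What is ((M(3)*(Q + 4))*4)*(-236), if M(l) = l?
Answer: -11328 + 22656*√3 ≈ 27913.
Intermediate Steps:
Q = -8*√3 (Q = -8*√(-3 + 6) = -8*√3 ≈ -13.856)
((M(3)*(Q + 4))*4)*(-236) = ((3*(-8*√3 + 4))*4)*(-236) = ((3*(4 - 8*√3))*4)*(-236) = ((12 - 24*√3)*4)*(-236) = (48 - 96*√3)*(-236) = -11328 + 22656*√3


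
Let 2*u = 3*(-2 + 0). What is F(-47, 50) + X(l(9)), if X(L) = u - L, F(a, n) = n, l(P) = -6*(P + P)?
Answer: 155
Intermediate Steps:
l(P) = -12*P
u = -3 (u = (3*(-2 + 0))/2 = (3*(-2))/2 = (½)*(-6) = -3)
X(L) = -3 - L
F(-47, 50) + X(l(9)) = 50 + (-3 - (-12)*9) = 50 + (-3 - 1*(-108)) = 50 + (-3 + 108) = 50 + 105 = 155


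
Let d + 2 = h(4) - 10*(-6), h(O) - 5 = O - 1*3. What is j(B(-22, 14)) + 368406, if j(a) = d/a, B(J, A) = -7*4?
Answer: 2578826/7 ≈ 3.6840e+5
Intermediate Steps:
h(O) = 2 + O (h(O) = 5 + (O - 1*3) = 5 + (O - 3) = 5 + (-3 + O) = 2 + O)
B(J, A) = -28
d = 64 (d = -2 + ((2 + 4) - 10*(-6)) = -2 + (6 + 60) = -2 + 66 = 64)
j(a) = 64/a
j(B(-22, 14)) + 368406 = 64/(-28) + 368406 = 64*(-1/28) + 368406 = -16/7 + 368406 = 2578826/7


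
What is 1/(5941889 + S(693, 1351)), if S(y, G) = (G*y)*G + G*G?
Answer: 1/1272631383 ≈ 7.8577e-10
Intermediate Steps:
S(y, G) = G² + y*G² (S(y, G) = y*G² + G² = G² + y*G²)
1/(5941889 + S(693, 1351)) = 1/(5941889 + 1351²*(1 + 693)) = 1/(5941889 + 1825201*694) = 1/(5941889 + 1266689494) = 1/1272631383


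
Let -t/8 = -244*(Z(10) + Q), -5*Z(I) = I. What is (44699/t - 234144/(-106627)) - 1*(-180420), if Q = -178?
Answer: 6759415866657967/37464462720 ≈ 1.8042e+5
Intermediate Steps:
Z(I) = -I/5
t = -351360 (t = -(-1952)*(-⅕*10 - 178) = -(-1952)*(-2 - 178) = -(-1952)*(-180) = -8*43920 = -351360)
(44699/t - 234144/(-106627)) - 1*(-180420) = (44699/(-351360) - 234144/(-106627)) - 1*(-180420) = (44699*(-1/351360) - 234144*(-1/106627)) + 180420 = (-44699/351360 + 234144/106627) + 180420 = 77502715567/37464462720 + 180420 = 6759415866657967/37464462720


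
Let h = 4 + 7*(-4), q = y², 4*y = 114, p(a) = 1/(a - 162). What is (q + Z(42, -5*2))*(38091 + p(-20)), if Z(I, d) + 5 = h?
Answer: 1670747201/56 ≈ 2.9835e+7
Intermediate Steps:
p(a) = 1/(-162 + a)
y = 57/2 (y = (¼)*114 = 57/2 ≈ 28.500)
q = 3249/4 (q = (57/2)² = 3249/4 ≈ 812.25)
h = -24 (h = 4 - 28 = -24)
Z(I, d) = -29 (Z(I, d) = -5 - 24 = -29)
(q + Z(42, -5*2))*(38091 + p(-20)) = (3249/4 - 29)*(38091 + 1/(-162 - 20)) = 3133*(38091 + 1/(-182))/4 = 3133*(38091 - 1/182)/4 = (3133/4)*(6932561/182) = 1670747201/56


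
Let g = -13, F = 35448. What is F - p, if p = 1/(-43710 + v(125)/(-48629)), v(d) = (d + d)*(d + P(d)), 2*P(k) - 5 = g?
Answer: 75348404968949/2125603840 ≈ 35448.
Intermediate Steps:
P(k) = -4 (P(k) = 5/2 + (½)*(-13) = 5/2 - 13/2 = -4)
v(d) = 2*d*(-4 + d) (v(d) = (d + d)*(d - 4) = (2*d)*(-4 + d) = 2*d*(-4 + d))
p = -48629/2125603840 (p = 1/(-43710 + (2*125*(-4 + 125))/(-48629)) = 1/(-43710 + (2*125*121)*(-1/48629)) = 1/(-43710 + 30250*(-1/48629)) = 1/(-43710 - 30250/48629) = 1/(-2125603840/48629) = -48629/2125603840 ≈ -2.2878e-5)
F - p = 35448 - 1*(-48629/2125603840) = 35448 + 48629/2125603840 = 75348404968949/2125603840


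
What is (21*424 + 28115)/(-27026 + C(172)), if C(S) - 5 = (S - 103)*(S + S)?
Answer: -37019/3285 ≈ -11.269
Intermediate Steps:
C(S) = 5 + 2*S*(-103 + S) (C(S) = 5 + (S - 103)*(S + S) = 5 + (-103 + S)*(2*S) = 5 + 2*S*(-103 + S))
(21*424 + 28115)/(-27026 + C(172)) = (21*424 + 28115)/(-27026 + (5 - 206*172 + 2*172**2)) = (8904 + 28115)/(-27026 + (5 - 35432 + 2*29584)) = 37019/(-27026 + (5 - 35432 + 59168)) = 37019/(-27026 + 23741) = 37019/(-3285) = 37019*(-1/3285) = -37019/3285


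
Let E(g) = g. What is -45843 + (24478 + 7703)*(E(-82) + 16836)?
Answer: 539114631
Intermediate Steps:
-45843 + (24478 + 7703)*(E(-82) + 16836) = -45843 + (24478 + 7703)*(-82 + 16836) = -45843 + 32181*16754 = -45843 + 539160474 = 539114631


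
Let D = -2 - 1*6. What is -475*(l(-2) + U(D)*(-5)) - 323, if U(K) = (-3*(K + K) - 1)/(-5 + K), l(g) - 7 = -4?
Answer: -134349/13 ≈ -10335.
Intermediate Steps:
l(g) = 3 (l(g) = 7 - 4 = 3)
D = -8 (D = -2 - 6 = -8)
U(K) = (-1 - 6*K)/(-5 + K) (U(K) = (-6*K - 1)/(-5 + K) = (-1 - 6*K)/(-5 + K))
-475*(l(-2) + U(D)*(-5)) - 323 = -475*(3 + ((-1 - 6*(-8))/(-5 - 8))*(-5)) - 323 = -475*(3 + ((-1 + 48)/(-13))*(-5)) - 323 = -475*(3 - 1/13*47*(-5)) - 323 = -475*(3 - 47/13*(-5)) - 323 = -475*(3 + 235/13) - 323 = -475*274/13 - 323 = -130150/13 - 323 = -134349/13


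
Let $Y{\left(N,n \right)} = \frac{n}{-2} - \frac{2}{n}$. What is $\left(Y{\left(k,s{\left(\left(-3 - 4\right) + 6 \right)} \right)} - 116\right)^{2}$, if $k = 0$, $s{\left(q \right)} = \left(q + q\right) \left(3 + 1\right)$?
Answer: $\frac{199809}{16} \approx 12488.0$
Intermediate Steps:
$s{\left(q \right)} = 8 q$ ($s{\left(q \right)} = 2 q 4 = 8 q$)
$Y{\left(N,n \right)} = - \frac{2}{n} - \frac{n}{2}$ ($Y{\left(N,n \right)} = n \left(- \frac{1}{2}\right) - \frac{2}{n} = - \frac{n}{2} - \frac{2}{n} = - \frac{2}{n} - \frac{n}{2}$)
$\left(Y{\left(k,s{\left(\left(-3 - 4\right) + 6 \right)} \right)} - 116\right)^{2} = \left(\left(- \frac{2}{8 \left(\left(-3 - 4\right) + 6\right)} - \frac{8 \left(\left(-3 - 4\right) + 6\right)}{2}\right) - 116\right)^{2} = \left(\left(- \frac{2}{8 \left(-7 + 6\right)} - \frac{8 \left(-7 + 6\right)}{2}\right) - 116\right)^{2} = \left(\left(- \frac{2}{8 \left(-1\right)} - \frac{8 \left(-1\right)}{2}\right) - 116\right)^{2} = \left(\left(- \frac{2}{-8} - -4\right) - 116\right)^{2} = \left(\left(\left(-2\right) \left(- \frac{1}{8}\right) + 4\right) - 116\right)^{2} = \left(\left(\frac{1}{4} + 4\right) - 116\right)^{2} = \left(\frac{17}{4} - 116\right)^{2} = \left(- \frac{447}{4}\right)^{2} = \frac{199809}{16}$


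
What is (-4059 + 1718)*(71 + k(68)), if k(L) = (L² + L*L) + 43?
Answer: -21916442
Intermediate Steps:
k(L) = 43 + 2*L² (k(L) = (L² + L²) + 43 = 2*L² + 43 = 43 + 2*L²)
(-4059 + 1718)*(71 + k(68)) = (-4059 + 1718)*(71 + (43 + 2*68²)) = -2341*(71 + (43 + 2*4624)) = -2341*(71 + (43 + 9248)) = -2341*(71 + 9291) = -2341*9362 = -21916442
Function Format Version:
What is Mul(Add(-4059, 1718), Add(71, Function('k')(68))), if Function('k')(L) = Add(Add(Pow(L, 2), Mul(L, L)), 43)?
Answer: -21916442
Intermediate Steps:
Function('k')(L) = Add(43, Mul(2, Pow(L, 2))) (Function('k')(L) = Add(Add(Pow(L, 2), Pow(L, 2)), 43) = Add(Mul(2, Pow(L, 2)), 43) = Add(43, Mul(2, Pow(L, 2))))
Mul(Add(-4059, 1718), Add(71, Function('k')(68))) = Mul(Add(-4059, 1718), Add(71, Add(43, Mul(2, Pow(68, 2))))) = Mul(-2341, Add(71, Add(43, Mul(2, 4624)))) = Mul(-2341, Add(71, Add(43, 9248))) = Mul(-2341, Add(71, 9291)) = Mul(-2341, 9362) = -21916442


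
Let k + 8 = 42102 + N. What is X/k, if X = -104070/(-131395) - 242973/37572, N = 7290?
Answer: -1867687953/16253172991264 ≈ -0.00011491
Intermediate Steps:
X = -1867687953/329118196 (X = -104070*(-1/131395) - 242973*1/37572 = 20814/26279 - 80991/12524 = -1867687953/329118196 ≈ -5.6748)
k = 49384 (k = -8 + (42102 + 7290) = -8 + 49392 = 49384)
X/k = -1867687953/329118196/49384 = -1867687953/329118196*1/49384 = -1867687953/16253172991264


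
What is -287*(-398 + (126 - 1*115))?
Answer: 111069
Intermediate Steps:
-287*(-398 + (126 - 1*115)) = -287*(-398 + (126 - 115)) = -287*(-398 + 11) = -287*(-387) = 111069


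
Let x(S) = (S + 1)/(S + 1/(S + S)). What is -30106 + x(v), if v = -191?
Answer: -2196551498/72963 ≈ -30105.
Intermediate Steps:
x(S) = (1 + S)/(S + 1/(2*S))
-30106 + x(v) = -30106 + 2*(-191)*(1 - 191)/(1 + 2*(-191)**2) = -30106 + 2*(-191)*(-190)/(1 + 2*36481) = -30106 + 2*(-191)*(-190)/(1 + 72962) = -30106 + 2*(-191)*(-190)/72963 = -30106 + 2*(-191)*(1/72963)*(-190) = -30106 + 72580/72963 = -2196551498/72963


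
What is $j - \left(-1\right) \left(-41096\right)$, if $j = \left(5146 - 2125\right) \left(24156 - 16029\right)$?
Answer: $24510571$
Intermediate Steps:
$j = 24551667$ ($j = 3021 \cdot 8127 = 24551667$)
$j - \left(-1\right) \left(-41096\right) = 24551667 - \left(-1\right) \left(-41096\right) = 24551667 - 41096 = 24510571$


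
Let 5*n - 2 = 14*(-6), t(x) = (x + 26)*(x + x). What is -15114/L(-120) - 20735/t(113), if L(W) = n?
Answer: 1186127855/1287974 ≈ 920.93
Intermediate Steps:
t(x) = 2*x*(26 + x) (t(x) = (26 + x)*(2*x) = 2*x*(26 + x))
n = -82/5 (n = ⅖ + (14*(-6))/5 = ⅖ + (⅕)*(-84) = ⅖ - 84/5 = -82/5 ≈ -16.400)
L(W) = -82/5
-15114/L(-120) - 20735/t(113) = -15114/(-82/5) - 20735*1/(226*(26 + 113)) = -15114*(-5/82) - 20735/(2*113*139) = 37785/41 - 20735/31414 = 1186127855/1287974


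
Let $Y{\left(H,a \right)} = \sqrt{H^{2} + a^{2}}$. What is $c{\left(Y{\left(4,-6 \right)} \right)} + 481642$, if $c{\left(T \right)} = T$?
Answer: $481642 + 2 \sqrt{13} \approx 4.8165 \cdot 10^{5}$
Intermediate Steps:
$c{\left(Y{\left(4,-6 \right)} \right)} + 481642 = \sqrt{4^{2} + \left(-6\right)^{2}} + 481642 = \sqrt{16 + 36} + 481642 = \sqrt{52} + 481642 = 2 \sqrt{13} + 481642 = 481642 + 2 \sqrt{13}$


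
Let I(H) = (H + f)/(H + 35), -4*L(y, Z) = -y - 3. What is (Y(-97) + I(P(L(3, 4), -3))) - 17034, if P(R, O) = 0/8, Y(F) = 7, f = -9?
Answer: -595954/35 ≈ -17027.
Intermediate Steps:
L(y, Z) = ¾ + y/4 (L(y, Z) = -(-y - 3)/4 = -(-3 - y)/4 = ¾ + y/4)
P(R, O) = 0 (P(R, O) = 0*(⅛) = 0)
I(H) = (-9 + H)/(35 + H) (I(H) = (H - 9)/(H + 35) = (-9 + H)/(35 + H))
(Y(-97) + I(P(L(3, 4), -3))) - 17034 = (7 + (-9 + 0)/(35 + 0)) - 17034 = (7 - 9/35) - 17034 = 236/35 - 17034 = -595954/35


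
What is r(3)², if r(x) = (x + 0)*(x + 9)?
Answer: 1296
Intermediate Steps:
r(x) = x*(9 + x)
r(3)² = (3*(9 + 3))² = (3*12)² = 36² = 1296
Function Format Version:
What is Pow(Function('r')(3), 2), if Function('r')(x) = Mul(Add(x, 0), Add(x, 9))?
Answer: 1296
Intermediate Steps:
Function('r')(x) = Mul(x, Add(9, x))
Pow(Function('r')(3), 2) = Pow(Mul(3, Add(9, 3)), 2) = Pow(Mul(3, 12), 2) = Pow(36, 2) = 1296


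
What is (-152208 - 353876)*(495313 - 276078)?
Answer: -110951325740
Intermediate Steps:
(-152208 - 353876)*(495313 - 276078) = -506084*219235 = -110951325740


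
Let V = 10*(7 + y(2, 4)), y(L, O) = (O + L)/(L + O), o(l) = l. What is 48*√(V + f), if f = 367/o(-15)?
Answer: 112*√255/5 ≈ 357.70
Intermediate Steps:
y(L, O) = 1 (y(L, O) = (L + O)/(L + O) = 1)
V = 80 (V = 10*(7 + 1) = 10*8 = 80)
f = -367/15 (f = 367/(-15) = 367*(-1/15) = -367/15 ≈ -24.467)
48*√(V + f) = 48*√(80 - 367/15) = 48*√(833/15) = 48*(7*√255/15) = 112*√255/5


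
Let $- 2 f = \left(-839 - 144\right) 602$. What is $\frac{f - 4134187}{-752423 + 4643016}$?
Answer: $- \frac{3838304}{3890593} \approx -0.98656$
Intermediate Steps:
$f = 295883$ ($f = - \frac{\left(-839 - 144\right) 602}{2} = - \frac{\left(-983\right) 602}{2} = \left(- \frac{1}{2}\right) \left(-591766\right) = 295883$)
$\frac{f - 4134187}{-752423 + 4643016} = \frac{295883 - 4134187}{-752423 + 4643016} = - \frac{3838304}{3890593}$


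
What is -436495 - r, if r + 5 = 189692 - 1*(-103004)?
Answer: -729186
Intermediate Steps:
r = 292691 (r = -5 + (189692 - 1*(-103004)) = -5 + (189692 + 103004) = -5 + 292696 = 292691)
-436495 - r = -436495 - 1*292691 = -436495 - 292691 = -729186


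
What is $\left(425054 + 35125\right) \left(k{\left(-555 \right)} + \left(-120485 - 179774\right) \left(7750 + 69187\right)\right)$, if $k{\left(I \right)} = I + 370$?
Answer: $-10630607443089372$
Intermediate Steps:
$k{\left(I \right)} = 370 + I$
$\left(425054 + 35125\right) \left(k{\left(-555 \right)} + \left(-120485 - 179774\right) \left(7750 + 69187\right)\right) = \left(425054 + 35125\right) \left(\left(370 - 555\right) + \left(-120485 - 179774\right) \left(7750 + 69187\right)\right) = 460179 \left(-185 - 23101026683\right) = 460179 \left(-23101026868\right) = -10630607443089372$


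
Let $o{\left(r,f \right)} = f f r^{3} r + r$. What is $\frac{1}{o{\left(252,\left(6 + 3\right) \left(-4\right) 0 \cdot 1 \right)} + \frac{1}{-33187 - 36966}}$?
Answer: $\frac{70153}{17678555} \approx 0.0039683$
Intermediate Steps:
$o{\left(r,f \right)} = r + f^{2} r^{4}$ ($o{\left(r,f \right)} = f^{2} r^{3} r + r = f^{2} r^{4} + r = r + f^{2} r^{4}$)
$\frac{1}{o{\left(252,\left(6 + 3\right) \left(-4\right) 0 \cdot 1 \right)} + \frac{1}{-33187 - 36966}} = \frac{1}{\left(252 + \left(\left(6 + 3\right) \left(-4\right) 0 \cdot 1\right)^{2} \cdot 252^{4}\right) + \frac{1}{-33187 - 36966}} = \frac{1}{\left(252 + \left(9 \left(-4\right) 0 \cdot 1\right)^{2} \cdot 4032758016\right) + \frac{1}{-70153}} = \frac{1}{\left(252 + \left(\left(-36\right) 0 \cdot 1\right)^{2} \cdot 4032758016\right) - \frac{1}{70153}} = \frac{1}{\left(252 + \left(0 \cdot 1\right)^{2} \cdot 4032758016\right) - \frac{1}{70153}} = \frac{1}{\left(252 + 0^{2} \cdot 4032758016\right) - \frac{1}{70153}} = \frac{1}{\left(252 + 0 \cdot 4032758016\right) - \frac{1}{70153}} = \frac{1}{\left(252 + 0\right) - \frac{1}{70153}} = \frac{1}{252 - \frac{1}{70153}} = \frac{1}{\frac{17678555}{70153}} = \frac{70153}{17678555}$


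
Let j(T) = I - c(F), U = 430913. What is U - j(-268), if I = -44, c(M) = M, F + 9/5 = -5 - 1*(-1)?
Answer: 2154756/5 ≈ 4.3095e+5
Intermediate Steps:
F = -29/5 (F = -9/5 + (-5 - 1*(-1)) = -9/5 + (-5 + 1) = -9/5 - 4 = -29/5 ≈ -5.8000)
j(T) = -191/5 (j(T) = -44 - 1*(-29/5) = -44 + 29/5 = -191/5)
U - j(-268) = 430913 - 1*(-191/5) = 430913 + 191/5 = 2154756/5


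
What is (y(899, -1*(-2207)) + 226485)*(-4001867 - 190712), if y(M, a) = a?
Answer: -958809276668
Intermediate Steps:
(y(899, -1*(-2207)) + 226485)*(-4001867 - 190712) = (-1*(-2207) + 226485)*(-4001867 - 190712) = (2207 + 226485)*(-4192579) = 228692*(-4192579) = -958809276668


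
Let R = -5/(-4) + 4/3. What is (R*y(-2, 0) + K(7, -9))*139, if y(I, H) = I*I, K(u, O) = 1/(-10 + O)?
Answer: 81454/57 ≈ 1429.0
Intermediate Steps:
R = 31/12 (R = -5*(-¼) + 4*(⅓) = 5/4 + 4/3 = 31/12 ≈ 2.5833)
y(I, H) = I²
(R*y(-2, 0) + K(7, -9))*139 = ((31/12)*(-2)² + 1/(-10 - 9))*139 = ((31/12)*4 + 1/(-19))*139 = (31/3 - 1/19)*139 = (586/57)*139 = 81454/57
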